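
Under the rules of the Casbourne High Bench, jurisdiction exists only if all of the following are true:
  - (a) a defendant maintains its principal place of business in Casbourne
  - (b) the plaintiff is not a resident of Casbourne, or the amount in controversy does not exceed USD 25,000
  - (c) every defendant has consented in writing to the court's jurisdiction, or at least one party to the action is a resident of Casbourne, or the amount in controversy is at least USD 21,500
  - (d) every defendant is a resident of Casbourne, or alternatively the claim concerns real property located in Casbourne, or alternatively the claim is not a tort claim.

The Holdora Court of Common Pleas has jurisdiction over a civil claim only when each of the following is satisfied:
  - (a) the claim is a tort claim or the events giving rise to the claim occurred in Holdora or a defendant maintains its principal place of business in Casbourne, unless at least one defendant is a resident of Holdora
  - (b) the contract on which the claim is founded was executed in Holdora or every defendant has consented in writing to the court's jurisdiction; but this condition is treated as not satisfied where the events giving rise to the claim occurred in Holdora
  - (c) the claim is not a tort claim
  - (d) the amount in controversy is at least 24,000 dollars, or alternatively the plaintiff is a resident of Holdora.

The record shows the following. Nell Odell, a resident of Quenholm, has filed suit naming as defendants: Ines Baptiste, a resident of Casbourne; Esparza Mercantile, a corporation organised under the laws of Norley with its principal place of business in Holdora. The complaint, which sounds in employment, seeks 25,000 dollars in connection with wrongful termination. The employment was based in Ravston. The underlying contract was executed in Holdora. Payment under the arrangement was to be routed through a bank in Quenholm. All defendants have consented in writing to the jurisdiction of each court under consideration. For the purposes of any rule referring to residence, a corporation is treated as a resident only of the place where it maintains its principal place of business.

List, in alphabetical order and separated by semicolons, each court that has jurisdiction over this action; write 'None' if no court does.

The Casbourne High Bench:
  (a) The corporate defendant(s) have their principal place of business in Holdora, not Casbourne. Condition not met.
  (b) The plaintiff resides in Quenholm, which is not Casbourne, which satisfies one of the alternatives. Condition met.
  (c) Every defendant has filed written consent, so one alternative holds. Met.
  (d) The claim is an employment claim, not a tort claim — that alternative is enough. Met.
  → No jurisdiction.
The Holdora Court of Common Pleas:
  (a) The claim is an employment claim, not a tort claim; the operative events occurred in Ravston, not Holdora; the corporate defendant(s) have their principal place of business in Holdora, not Casbourne — every alternative fails. But Esparza Mercantile resides in Holdora, and the 'unless' clause therefore excuses the requirement. Satisfied.
  (b) The contract was executed in Holdora — that alternative is enough. The exception is not triggered, since the operative events occurred in Ravston, not Holdora. Satisfied.
  (c) The claim is an employment claim, not a tort claim. Condition met.
  (d) The amount in controversy is $25,000, which meets the USD 24,000 floor — that alternative is enough. Met.
  → Every requirement is satisfied — jurisdiction.

the Holdora Court of Common Pleas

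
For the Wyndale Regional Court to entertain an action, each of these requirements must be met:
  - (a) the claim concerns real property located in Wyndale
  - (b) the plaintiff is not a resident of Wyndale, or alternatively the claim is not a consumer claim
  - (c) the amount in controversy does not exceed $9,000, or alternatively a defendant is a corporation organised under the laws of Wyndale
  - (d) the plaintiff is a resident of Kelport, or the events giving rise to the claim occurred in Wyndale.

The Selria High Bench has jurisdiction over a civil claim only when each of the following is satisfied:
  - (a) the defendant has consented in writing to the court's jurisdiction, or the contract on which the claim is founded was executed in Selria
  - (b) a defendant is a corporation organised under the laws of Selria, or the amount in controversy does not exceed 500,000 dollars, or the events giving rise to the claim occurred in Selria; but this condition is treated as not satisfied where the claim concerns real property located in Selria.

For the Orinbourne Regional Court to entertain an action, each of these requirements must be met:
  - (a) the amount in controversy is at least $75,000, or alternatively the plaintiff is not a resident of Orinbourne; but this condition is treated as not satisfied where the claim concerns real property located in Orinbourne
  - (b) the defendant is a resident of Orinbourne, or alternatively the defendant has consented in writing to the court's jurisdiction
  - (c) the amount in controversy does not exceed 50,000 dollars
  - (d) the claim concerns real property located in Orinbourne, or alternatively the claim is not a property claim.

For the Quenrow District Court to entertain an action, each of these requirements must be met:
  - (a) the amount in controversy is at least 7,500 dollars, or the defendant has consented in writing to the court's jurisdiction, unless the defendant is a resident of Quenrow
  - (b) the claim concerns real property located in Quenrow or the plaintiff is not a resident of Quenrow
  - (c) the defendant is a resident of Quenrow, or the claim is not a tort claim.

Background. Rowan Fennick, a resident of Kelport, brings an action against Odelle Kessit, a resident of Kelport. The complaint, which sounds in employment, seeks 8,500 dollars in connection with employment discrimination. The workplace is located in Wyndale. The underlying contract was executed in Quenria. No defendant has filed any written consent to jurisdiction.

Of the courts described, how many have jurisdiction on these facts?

1

The Wyndale Regional Court:
  (a) The claim does not concern real property. Not satisfied.
  (b) The plaintiff resides in Kelport, which is not Wyndale — that alternative is enough. Condition met.
  (c) The amount in controversy is $8,500, within the 9,000 dollars ceiling, so one alternative holds. Condition met.
  (d) The plaintiff resides in Kelport, so one alternative holds. Met.
  → No jurisdiction.
The Selria High Bench:
  (a) No such written consent has been filed; the contract was executed in Quenria, not Selria — every alternative fails. Fails.
  (b) The amount in controversy is $8,500, within the $500,000 ceiling — that alternative is enough. And the carve-out is inapplicable — the claim does not concern real property. Condition met.
  → Not every requirement is met — no jurisdiction.
The Orinbourne Regional Court:
  (a) The plaintiff resides in Kelport, which is not Orinbourne, so this disjunct is met. The exception is not triggered, since the claim does not concern real property. Met.
  (b) The defendant resides in Kelport, not Orinbourne; no such written consent has been filed — no alternative holds. Fails.
  (c) The amount in controversy is USD 8,500, within the 50,000 dollars ceiling. Met.
  (d) The claim is an employment claim, not a property claim, so this disjunct is met. Condition met.
  → Not every requirement is met — no jurisdiction.
The Quenrow District Court:
  (a) The amount in controversy is $8,500, which meets the 7,500 dollars floor, which satisfies one of the alternatives. Condition met.
  (b) The plaintiff resides in Kelport, which is not Quenrow, so one alternative holds. Satisfied.
  (c) The claim is an employment claim, not a tort claim, so this disjunct is met. Met.
  → The court has jurisdiction.
Courts with jurisdiction: the Quenrow District Court — 1 in total.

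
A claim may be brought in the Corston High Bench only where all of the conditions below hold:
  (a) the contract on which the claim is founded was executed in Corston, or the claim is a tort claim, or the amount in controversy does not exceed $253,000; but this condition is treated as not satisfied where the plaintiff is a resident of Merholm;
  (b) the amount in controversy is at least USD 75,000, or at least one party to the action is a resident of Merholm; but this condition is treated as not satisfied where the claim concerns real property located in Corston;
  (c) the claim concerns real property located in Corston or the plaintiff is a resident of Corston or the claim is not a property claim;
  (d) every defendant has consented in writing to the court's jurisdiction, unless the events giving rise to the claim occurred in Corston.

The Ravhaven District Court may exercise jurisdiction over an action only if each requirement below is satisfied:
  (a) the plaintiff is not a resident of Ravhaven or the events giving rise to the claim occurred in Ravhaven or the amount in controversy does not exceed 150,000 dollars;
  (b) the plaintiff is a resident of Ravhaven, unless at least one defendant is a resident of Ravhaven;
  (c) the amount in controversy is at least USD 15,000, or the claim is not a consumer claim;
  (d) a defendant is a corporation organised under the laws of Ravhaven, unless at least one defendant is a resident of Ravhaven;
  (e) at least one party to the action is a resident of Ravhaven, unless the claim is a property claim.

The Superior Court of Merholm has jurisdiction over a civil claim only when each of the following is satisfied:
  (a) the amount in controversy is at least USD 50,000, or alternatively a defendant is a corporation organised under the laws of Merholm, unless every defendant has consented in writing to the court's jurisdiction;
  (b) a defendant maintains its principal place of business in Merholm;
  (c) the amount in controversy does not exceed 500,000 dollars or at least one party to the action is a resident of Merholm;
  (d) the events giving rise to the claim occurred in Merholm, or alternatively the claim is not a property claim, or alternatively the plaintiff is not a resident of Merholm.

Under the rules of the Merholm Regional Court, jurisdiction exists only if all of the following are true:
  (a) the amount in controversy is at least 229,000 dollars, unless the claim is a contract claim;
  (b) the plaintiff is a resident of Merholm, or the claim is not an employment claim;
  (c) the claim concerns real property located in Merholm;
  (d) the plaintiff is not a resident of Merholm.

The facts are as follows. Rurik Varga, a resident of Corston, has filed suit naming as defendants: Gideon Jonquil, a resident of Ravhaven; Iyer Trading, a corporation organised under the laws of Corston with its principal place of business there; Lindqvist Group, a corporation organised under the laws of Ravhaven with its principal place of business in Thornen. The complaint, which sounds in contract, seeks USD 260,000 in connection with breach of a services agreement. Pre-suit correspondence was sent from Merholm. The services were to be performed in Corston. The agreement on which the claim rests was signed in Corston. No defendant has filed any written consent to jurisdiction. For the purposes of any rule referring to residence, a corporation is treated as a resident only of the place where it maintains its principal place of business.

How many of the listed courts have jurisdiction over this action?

The Corston High Bench:
  (a) The contract was executed in Corston, so one alternative holds. The exception is not triggered, since the plaintiff resides in Corston, not Merholm. Condition met.
  (b) The amount in controversy is $260,000, which meets the 75,000 dollars floor — that alternative is enough. And the carve-out is inapplicable — the claim does not concern real property. Met.
  (c) The plaintiff resides in Corston, which satisfies one of the alternatives. Met.
  (d) No such written consent has been filed. However, the operative events occurred in Corston, so the 'unless' proviso supplies this condition. Met.
  → All conditions met; jurisdiction exists.
The Ravhaven District Court:
  (a) The plaintiff resides in Corston, which is not Ravhaven, which satisfies one of the alternatives. Condition met.
  (b) The plaintiff resides in Corston, not Ravhaven. The proviso rescues it, though: Gideon Jonquil resides in Ravhaven. Condition met.
  (c) The amount in controversy is $260,000, which meets the 15,000 dollars floor — that alternative is enough. Met.
  (d) Lindqvist Group is organised under the laws of Ravhaven. Satisfied.
  (e) Gideon Jonquil resides in Ravhaven. Satisfied.
  → All conditions met; jurisdiction exists.
The Superior Court of Merholm:
  (a) The amount in controversy is 260,000 dollars, which meets the USD 50,000 floor — that alternative is enough. Condition met.
  (b) The corporate defendant(s) have their principal place of business in Corston, Thornen, not Merholm. Not met.
  (c) The amount in controversy is USD 260,000, within the 500,000 dollars ceiling — that alternative is enough. Condition met.
  (d) The claim is a contract claim, not a property claim, which satisfies one of the alternatives. Met.
  → The court lacks jurisdiction.
The Merholm Regional Court:
  (a) The amount in controversy is $260,000, which meets the 229,000 dollars floor. Satisfied.
  (b) The claim is a contract claim, not an employment claim, which satisfies one of the alternatives. Met.
  (c) The claim does not concern real property. Fails.
  (d) The plaintiff resides in Corston, which is not Merholm. Condition met.
  → At least one condition fails; no jurisdiction.
Courts with jurisdiction: the Corston High Bench, the Ravhaven District Court — 2 in total.

2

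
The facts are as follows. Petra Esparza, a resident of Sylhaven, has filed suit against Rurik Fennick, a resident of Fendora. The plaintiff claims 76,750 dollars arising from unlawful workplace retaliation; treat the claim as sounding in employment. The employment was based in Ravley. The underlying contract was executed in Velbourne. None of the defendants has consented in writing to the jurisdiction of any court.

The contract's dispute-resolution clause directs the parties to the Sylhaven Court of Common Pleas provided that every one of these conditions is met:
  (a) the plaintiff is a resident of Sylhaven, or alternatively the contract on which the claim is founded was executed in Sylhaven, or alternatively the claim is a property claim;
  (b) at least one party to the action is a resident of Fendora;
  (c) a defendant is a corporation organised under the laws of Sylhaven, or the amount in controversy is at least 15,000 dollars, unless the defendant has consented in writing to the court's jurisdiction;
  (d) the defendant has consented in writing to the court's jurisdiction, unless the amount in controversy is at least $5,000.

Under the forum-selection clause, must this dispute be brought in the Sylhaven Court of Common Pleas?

The Sylhaven Court of Common Pleas:
  (a) The plaintiff resides in Sylhaven — that alternative is enough. Met.
  (b) Rurik Fennick resides in Fendora. Satisfied.
  (c) The amount in controversy is 76,750 dollars, which meets the 15,000 dollars floor, so one alternative holds. Satisfied.
  (d) No such written consent has been filed. The proviso rescues it, though: the amount in controversy is USD 76,750, which meets the 5,000 dollars floor. Met.
  → The clause applies.

Yes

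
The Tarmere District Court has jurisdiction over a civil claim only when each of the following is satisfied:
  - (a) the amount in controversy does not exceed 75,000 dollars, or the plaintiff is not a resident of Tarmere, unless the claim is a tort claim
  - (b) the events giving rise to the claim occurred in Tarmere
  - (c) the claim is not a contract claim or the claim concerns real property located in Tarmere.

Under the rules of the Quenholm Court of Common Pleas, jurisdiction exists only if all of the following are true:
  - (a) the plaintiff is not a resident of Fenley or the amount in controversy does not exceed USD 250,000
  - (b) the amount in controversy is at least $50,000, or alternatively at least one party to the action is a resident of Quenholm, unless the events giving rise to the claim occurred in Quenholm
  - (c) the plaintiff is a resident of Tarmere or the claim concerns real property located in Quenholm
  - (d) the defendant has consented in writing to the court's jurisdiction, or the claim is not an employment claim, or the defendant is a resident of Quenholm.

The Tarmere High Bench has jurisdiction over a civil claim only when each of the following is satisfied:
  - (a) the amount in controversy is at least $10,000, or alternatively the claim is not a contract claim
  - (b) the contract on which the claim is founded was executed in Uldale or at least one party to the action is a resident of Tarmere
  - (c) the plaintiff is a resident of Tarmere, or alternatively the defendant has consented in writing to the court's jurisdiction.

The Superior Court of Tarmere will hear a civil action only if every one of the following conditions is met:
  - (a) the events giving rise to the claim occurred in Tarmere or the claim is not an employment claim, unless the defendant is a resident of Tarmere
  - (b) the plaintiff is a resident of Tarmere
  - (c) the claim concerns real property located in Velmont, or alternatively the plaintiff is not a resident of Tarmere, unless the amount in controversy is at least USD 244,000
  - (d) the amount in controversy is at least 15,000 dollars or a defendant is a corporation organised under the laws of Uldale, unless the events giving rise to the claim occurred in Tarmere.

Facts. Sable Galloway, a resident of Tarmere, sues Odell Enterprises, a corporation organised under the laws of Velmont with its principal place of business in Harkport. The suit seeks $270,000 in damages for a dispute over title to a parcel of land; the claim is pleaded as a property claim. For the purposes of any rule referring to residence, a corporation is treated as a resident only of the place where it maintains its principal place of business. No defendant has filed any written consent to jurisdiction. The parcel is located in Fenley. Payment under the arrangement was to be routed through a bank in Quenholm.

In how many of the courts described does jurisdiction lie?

The Tarmere District Court:
  (a) The amount in controversy is 270,000 dollars, above the $75,000 ceiling; the plaintiff resides in Tarmere — no alternative holds. The proviso offers no rescue either, since the claim is a property claim, not a tort claim. Not satisfied.
  (b) The operative events occurred in Fenley, not Tarmere. Not satisfied.
  (c) The claim is a property claim, not a contract claim, so one alternative holds. Met.
  → The court lacks jurisdiction.
The Quenholm Court of Common Pleas:
  (a) The plaintiff resides in Tarmere, which is not Fenley — that alternative is enough. Condition met.
  (b) The amount in controversy is $270,000, which meets the USD 50,000 floor, so this disjunct is met. Satisfied.
  (c) The plaintiff resides in Tarmere, which satisfies one of the alternatives. Satisfied.
  (d) The claim is a property claim, not an employment claim — that alternative is enough. Met.
  → Jurisdiction lies.
The Tarmere High Bench:
  (a) The amount in controversy is USD 270,000, which meets the USD 10,000 floor, which satisfies one of the alternatives. Met.
  (b) Sable Galloway resides in Tarmere, which satisfies one of the alternatives. Satisfied.
  (c) The plaintiff resides in Tarmere — that alternative is enough. Satisfied.
  → The court has jurisdiction.
The Superior Court of Tarmere:
  (a) The claim is a property claim, not an employment claim — that alternative is enough. Satisfied.
  (b) The plaintiff resides in Tarmere. Satisfied.
  (c) The property lies in Fenley, not Velmont; the plaintiff resides in Tarmere — every alternative fails. But the amount in controversy is USD 270,000, which meets the USD 244,000 floor, and the 'unless' clause therefore excuses the requirement. Satisfied.
  (d) The amount in controversy is $270,000, which meets the 15,000 dollars floor, so this disjunct is met. Condition met.
  → The court has jurisdiction.
Courts with jurisdiction: the Quenholm Court of Common Pleas, the Tarmere High Bench, the Superior Court of Tarmere — 3 in total.

3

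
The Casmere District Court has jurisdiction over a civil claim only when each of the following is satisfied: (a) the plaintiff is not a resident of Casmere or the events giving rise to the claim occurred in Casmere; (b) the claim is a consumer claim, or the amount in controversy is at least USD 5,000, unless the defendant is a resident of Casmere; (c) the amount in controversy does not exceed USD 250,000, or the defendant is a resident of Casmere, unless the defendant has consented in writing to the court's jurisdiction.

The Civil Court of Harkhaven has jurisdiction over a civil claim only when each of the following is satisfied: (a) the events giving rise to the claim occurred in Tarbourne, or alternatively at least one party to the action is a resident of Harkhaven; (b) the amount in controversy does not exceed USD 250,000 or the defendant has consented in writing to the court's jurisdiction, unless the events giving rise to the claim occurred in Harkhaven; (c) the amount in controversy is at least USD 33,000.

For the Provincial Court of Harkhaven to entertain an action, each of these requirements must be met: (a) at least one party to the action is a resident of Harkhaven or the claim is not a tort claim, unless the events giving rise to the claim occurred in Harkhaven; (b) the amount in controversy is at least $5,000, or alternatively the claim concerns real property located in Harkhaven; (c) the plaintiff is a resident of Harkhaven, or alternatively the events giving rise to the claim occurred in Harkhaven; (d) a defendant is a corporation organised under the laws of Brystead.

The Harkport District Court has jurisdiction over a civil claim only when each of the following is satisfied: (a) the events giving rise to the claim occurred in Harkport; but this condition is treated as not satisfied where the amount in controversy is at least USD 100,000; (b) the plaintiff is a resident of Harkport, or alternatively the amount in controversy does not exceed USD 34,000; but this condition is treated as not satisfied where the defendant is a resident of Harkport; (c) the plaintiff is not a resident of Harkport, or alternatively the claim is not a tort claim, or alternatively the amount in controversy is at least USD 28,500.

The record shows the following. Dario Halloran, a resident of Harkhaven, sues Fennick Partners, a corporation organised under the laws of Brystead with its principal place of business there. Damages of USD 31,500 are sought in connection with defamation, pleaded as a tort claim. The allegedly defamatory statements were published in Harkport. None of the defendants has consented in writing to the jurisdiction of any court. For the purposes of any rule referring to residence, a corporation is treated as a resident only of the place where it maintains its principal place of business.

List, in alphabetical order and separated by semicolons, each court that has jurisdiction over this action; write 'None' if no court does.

the Casmere District Court; the Harkport District Court; the Provincial Court of Harkhaven

The Casmere District Court:
  (a) The plaintiff resides in Harkhaven, which is not Casmere, so one alternative holds. Condition met.
  (b) The amount in controversy is USD 31,500, which meets the 5,000 dollars floor, so this disjunct is met. Condition met.
  (c) The amount in controversy is 31,500 dollars, within the USD 250,000 ceiling, so this disjunct is met. Met.
  → All conditions met; jurisdiction exists.
The Civil Court of Harkhaven:
  (a) Dario Halloran resides in Harkhaven, which satisfies one of the alternatives. Satisfied.
  (b) The amount in controversy is $31,500, within the $250,000 ceiling — that alternative is enough. Satisfied.
  (c) The amount in controversy is 31,500 dollars, below the $33,000 floor. Condition not met.
  → The court lacks jurisdiction.
The Provincial Court of Harkhaven:
  (a) Dario Halloran resides in Harkhaven, which satisfies one of the alternatives. Condition met.
  (b) The amount in controversy is 31,500 dollars, which meets the 5,000 dollars floor, so one alternative holds. Met.
  (c) The plaintiff resides in Harkhaven, so one alternative holds. Satisfied.
  (d) Fennick Partners is organised under the laws of Brystead. Satisfied.
  → Jurisdiction lies.
The Harkport District Court:
  (a) The operative events occurred in Harkport. And the carve-out is inapplicable — the amount in controversy is $31,500, below the $100,000 floor. Satisfied.
  (b) The amount in controversy is $31,500, within the $34,000 ceiling — that alternative is enough. And the carve-out is inapplicable — the defendant resides in Brystead, not Harkport. Satisfied.
  (c) The plaintiff resides in Harkhaven, which is not Harkport, so this disjunct is met. Condition met.
  → Jurisdiction lies.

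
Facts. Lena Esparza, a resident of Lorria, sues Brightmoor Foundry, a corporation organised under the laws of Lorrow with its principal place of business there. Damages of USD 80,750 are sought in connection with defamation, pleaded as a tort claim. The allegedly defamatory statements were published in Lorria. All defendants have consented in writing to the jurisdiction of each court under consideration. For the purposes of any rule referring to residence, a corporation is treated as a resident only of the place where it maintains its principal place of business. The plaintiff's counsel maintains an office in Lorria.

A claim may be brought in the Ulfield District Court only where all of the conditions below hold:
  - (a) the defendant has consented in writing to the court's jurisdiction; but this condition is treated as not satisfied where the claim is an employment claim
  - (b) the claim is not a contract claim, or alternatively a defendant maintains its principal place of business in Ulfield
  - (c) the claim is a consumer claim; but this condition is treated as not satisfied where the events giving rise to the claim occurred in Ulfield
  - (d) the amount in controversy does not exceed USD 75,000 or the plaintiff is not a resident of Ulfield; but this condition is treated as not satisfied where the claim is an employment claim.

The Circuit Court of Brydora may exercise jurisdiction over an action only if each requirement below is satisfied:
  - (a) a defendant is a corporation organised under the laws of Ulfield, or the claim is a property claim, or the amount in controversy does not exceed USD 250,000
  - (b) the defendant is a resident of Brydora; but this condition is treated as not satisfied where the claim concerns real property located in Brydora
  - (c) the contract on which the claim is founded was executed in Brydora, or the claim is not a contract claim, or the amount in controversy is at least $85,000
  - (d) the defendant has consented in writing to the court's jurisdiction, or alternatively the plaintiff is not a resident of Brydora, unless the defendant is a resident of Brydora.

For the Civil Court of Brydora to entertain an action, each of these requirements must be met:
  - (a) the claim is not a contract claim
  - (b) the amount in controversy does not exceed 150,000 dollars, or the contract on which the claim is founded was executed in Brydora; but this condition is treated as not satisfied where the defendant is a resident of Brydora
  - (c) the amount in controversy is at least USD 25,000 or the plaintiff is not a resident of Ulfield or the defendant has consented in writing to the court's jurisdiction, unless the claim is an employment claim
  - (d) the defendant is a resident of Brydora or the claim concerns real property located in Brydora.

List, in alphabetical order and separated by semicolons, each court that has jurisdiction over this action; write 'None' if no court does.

None

The Ulfield District Court:
  (a) Every defendant has filed written consent. The exception is not triggered, since the claim is a tort claim, not an employment claim. Satisfied.
  (b) The claim is a tort claim, not a contract claim, so one alternative holds. Condition met.
  (c) The claim is a tort claim, not a consumer claim. Fails.
  (d) The plaintiff resides in Lorria, which is not Ulfield, so this disjunct is met. The carve-out does not apply: the claim is a tort claim, not an employment claim. Satisfied.
  → At least one condition fails; no jurisdiction.
The Circuit Court of Brydora:
  (a) The amount in controversy is $80,750, within the $250,000 ceiling, so this disjunct is met. Met.
  (b) The defendant resides in Lorrow, not Brydora. Not satisfied.
  (c) The claim is a tort claim, not a contract claim, so one alternative holds. Condition met.
  (d) Every defendant has filed written consent — that alternative is enough. Condition met.
  → No jurisdiction.
The Civil Court of Brydora:
  (a) The claim is a tort claim, not a contract claim. Met.
  (b) The amount in controversy is $80,750, within the $150,000 ceiling, so one alternative holds. The carve-out does not apply: the defendant resides in Lorrow, not Brydora. Met.
  (c) The amount in controversy is USD 80,750, which meets the USD 25,000 floor, so this disjunct is met. Satisfied.
  (d) The defendant resides in Lorrow, not Brydora; the claim does not concern real property — every alternative fails. Not met.
  → Not every requirement is met — no jurisdiction.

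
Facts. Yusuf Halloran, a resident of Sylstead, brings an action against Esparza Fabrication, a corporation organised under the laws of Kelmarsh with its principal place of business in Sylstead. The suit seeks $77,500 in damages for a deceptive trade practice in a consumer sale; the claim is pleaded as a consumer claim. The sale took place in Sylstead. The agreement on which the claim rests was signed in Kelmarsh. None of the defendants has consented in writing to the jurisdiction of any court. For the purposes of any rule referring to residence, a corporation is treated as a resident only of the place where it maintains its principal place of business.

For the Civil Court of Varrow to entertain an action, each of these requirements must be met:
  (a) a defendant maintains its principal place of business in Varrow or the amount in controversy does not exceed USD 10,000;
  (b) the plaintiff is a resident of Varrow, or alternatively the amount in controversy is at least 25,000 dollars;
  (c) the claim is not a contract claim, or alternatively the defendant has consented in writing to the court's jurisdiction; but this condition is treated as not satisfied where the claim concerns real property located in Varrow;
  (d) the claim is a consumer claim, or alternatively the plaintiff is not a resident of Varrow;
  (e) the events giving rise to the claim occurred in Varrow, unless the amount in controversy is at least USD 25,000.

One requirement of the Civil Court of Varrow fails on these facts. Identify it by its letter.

(a)

The Civil Court of Varrow:
  (a) The corporate defendant(s) have their principal place of business in Sylstead, not Varrow; the amount in controversy is 77,500 dollars, above the 10,000 dollars ceiling — no alternative holds. Condition not met.
  (b) The amount in controversy is USD 77,500, which meets the 25,000 dollars floor, so one alternative holds. Met.
  (c) The claim is a consumer claim, not a contract claim, so this disjunct is met. The carve-out does not apply: the claim does not concern real property. Met.
  (d) The claim is a consumer claim, which satisfies one of the alternatives. Met.
  (e) The operative events occurred in Sylstead, not Varrow. The proviso rescues it, though: the amount in controversy is $77,500, which meets the $25,000 floor. Satisfied.
Only condition (a) fails.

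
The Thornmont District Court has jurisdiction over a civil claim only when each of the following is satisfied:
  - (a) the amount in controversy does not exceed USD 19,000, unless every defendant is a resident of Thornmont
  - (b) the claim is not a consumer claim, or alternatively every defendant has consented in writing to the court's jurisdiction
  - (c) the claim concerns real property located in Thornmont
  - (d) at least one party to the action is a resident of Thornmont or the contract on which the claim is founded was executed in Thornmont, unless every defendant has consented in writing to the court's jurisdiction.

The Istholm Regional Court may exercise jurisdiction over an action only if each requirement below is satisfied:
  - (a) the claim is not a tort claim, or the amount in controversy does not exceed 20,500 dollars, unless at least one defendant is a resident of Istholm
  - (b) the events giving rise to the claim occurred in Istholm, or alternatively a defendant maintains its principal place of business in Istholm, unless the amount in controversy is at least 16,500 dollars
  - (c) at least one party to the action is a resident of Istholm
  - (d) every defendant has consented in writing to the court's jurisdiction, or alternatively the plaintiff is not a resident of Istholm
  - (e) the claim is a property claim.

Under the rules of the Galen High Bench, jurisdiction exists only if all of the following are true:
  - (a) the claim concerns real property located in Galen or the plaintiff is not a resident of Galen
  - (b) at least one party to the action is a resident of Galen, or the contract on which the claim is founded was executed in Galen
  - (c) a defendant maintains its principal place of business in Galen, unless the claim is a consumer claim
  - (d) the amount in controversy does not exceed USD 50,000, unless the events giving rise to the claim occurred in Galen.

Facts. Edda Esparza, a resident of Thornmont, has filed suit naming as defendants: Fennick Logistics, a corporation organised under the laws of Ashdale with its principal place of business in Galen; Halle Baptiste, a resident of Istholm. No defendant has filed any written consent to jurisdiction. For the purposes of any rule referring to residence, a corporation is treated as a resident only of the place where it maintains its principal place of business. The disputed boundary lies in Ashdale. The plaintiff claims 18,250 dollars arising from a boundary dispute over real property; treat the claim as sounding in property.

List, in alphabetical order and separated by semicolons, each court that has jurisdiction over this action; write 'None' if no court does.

The Thornmont District Court:
  (a) The amount in controversy is $18,250, within the $19,000 ceiling. Satisfied.
  (b) The claim is a property claim, not a consumer claim, which satisfies one of the alternatives. Satisfied.
  (c) The property lies in Ashdale, not Thornmont. Not satisfied.
  (d) Edda Esparza resides in Thornmont — that alternative is enough. Condition met.
  → No jurisdiction.
The Istholm Regional Court:
  (a) The claim is a property claim, not a tort claim, so this disjunct is met. Met.
  (b) The operative events occurred in Ashdale, not Istholm; the corporate defendant(s) have their principal place of business in Galen, not Istholm — every alternative fails. But the amount in controversy is $18,250, which meets the 16,500 dollars floor, and the 'unless' clause therefore excuses the requirement. Satisfied.
  (c) Halle Baptiste resides in Istholm. Condition met.
  (d) The plaintiff resides in Thornmont, which is not Istholm, so one alternative holds. Condition met.
  (e) The claim is a property claim. Met.
  → Every requirement is satisfied — jurisdiction.
The Galen High Bench:
  (a) The plaintiff resides in Thornmont, which is not Galen, so this disjunct is met. Condition met.
  (b) Fennick Logistics resides in Galen — that alternative is enough. Condition met.
  (c) Fennick Logistics has its principal place of business in Galen. Satisfied.
  (d) The amount in controversy is 18,250 dollars, within the 50,000 dollars ceiling. Satisfied.
  → Every requirement is satisfied — jurisdiction.

the Galen High Bench; the Istholm Regional Court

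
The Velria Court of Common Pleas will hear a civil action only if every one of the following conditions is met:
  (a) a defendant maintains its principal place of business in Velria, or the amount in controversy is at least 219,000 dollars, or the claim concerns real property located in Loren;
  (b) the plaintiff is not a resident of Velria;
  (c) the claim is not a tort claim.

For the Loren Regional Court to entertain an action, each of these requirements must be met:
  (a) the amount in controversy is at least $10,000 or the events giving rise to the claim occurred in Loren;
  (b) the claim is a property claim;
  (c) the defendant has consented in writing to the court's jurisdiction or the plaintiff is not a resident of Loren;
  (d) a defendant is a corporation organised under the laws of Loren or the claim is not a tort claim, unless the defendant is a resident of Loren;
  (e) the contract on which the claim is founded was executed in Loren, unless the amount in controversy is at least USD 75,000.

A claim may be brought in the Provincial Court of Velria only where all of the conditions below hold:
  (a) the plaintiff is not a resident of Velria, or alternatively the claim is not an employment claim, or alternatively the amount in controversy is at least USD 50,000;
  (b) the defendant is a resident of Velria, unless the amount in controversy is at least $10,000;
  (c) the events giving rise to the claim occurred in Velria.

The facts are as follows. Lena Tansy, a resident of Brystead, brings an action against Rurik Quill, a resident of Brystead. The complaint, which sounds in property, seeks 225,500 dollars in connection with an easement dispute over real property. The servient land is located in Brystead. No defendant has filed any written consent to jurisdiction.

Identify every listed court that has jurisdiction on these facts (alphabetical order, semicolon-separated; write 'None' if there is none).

The Velria Court of Common Pleas:
  (a) The amount in controversy is USD 225,500, which meets the USD 219,000 floor, which satisfies one of the alternatives. Met.
  (b) The plaintiff resides in Brystead, which is not Velria. Condition met.
  (c) The claim is a property claim, not a tort claim. Met.
  → The court has jurisdiction.
The Loren Regional Court:
  (a) The amount in controversy is 225,500 dollars, which meets the 10,000 dollars floor, so one alternative holds. Condition met.
  (b) The claim is a property claim. Condition met.
  (c) The plaintiff resides in Brystead, which is not Loren, so this disjunct is met. Satisfied.
  (d) The claim is a property claim, not a tort claim, which satisfies one of the alternatives. Met.
  (e) No contract (and hence no place of execution) is alleged. But the amount in controversy is USD 225,500, which meets the $75,000 floor, and the 'unless' clause therefore excuses the requirement. Satisfied.
  → The court has jurisdiction.
The Provincial Court of Velria:
  (a) The plaintiff resides in Brystead, which is not Velria — that alternative is enough. Met.
  (b) The defendant resides in Brystead, not Velria. But the amount in controversy is 225,500 dollars, which meets the USD 10,000 floor, and the 'unless' clause therefore excuses the requirement. Condition met.
  (c) The operative events occurred in Brystead, not Velria. Not satisfied.
  → No jurisdiction.

the Loren Regional Court; the Velria Court of Common Pleas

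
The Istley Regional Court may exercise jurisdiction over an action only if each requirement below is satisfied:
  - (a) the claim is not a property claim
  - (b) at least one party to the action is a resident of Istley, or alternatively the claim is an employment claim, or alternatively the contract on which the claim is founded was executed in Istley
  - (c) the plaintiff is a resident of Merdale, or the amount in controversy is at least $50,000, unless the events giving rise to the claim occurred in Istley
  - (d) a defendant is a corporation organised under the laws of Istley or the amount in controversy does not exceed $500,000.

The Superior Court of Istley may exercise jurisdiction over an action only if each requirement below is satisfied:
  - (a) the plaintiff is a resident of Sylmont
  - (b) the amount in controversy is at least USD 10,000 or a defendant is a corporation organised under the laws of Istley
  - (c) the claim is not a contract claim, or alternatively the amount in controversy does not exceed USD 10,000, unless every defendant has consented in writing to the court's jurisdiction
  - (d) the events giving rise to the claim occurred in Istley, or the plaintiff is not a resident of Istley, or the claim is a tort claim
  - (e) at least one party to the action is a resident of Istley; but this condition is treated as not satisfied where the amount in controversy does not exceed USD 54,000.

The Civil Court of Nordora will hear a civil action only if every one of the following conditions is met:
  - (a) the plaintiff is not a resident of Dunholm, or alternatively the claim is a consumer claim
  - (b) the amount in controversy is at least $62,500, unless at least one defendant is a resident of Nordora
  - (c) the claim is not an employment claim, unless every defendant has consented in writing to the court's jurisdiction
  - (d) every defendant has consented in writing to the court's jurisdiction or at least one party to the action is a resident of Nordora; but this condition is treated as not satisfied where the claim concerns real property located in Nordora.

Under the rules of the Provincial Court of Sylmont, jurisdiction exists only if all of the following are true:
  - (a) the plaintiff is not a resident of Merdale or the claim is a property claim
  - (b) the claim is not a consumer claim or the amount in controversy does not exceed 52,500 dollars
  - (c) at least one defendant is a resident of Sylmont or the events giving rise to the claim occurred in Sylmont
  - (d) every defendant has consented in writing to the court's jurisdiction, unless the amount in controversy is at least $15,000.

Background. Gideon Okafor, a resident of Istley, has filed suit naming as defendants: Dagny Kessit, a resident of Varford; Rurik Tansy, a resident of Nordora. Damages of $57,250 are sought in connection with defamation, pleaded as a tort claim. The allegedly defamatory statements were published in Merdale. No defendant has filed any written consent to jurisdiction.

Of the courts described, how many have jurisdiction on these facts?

The Istley Regional Court:
  (a) The claim is a tort claim, not a property claim. Condition met.
  (b) Gideon Okafor resides in Istley, so this disjunct is met. Met.
  (c) The amount in controversy is $57,250, which meets the 50,000 dollars floor, so one alternative holds. Condition met.
  (d) The amount in controversy is $57,250, within the $500,000 ceiling, which satisfies one of the alternatives. Satisfied.
  → Jurisdiction lies.
The Superior Court of Istley:
  (a) The plaintiff resides in Istley, not Sylmont. Not satisfied.
  (b) The amount in controversy is 57,250 dollars, which meets the USD 10,000 floor, so this disjunct is met. Satisfied.
  (c) The claim is a tort claim, not a contract claim, which satisfies one of the alternatives. Satisfied.
  (d) The claim is a tort claim, which satisfies one of the alternatives. Condition met.
  (e) Gideon Okafor resides in Istley. And the carve-out is inapplicable — the amount in controversy is $57,250, above the $54,000 ceiling. Satisfied.
  → No jurisdiction.
The Civil Court of Nordora:
  (a) The plaintiff resides in Istley, which is not Dunholm — that alternative is enough. Condition met.
  (b) The amount in controversy is 57,250 dollars, below the USD 62,500 floor. The proviso rescues it, though: Rurik Tansy resides in Nordora. Satisfied.
  (c) The claim is a tort claim, not an employment claim. Condition met.
  (d) Rurik Tansy resides in Nordora, so this disjunct is met. And the carve-out is inapplicable — the claim does not concern real property. Condition met.
  → The court has jurisdiction.
The Provincial Court of Sylmont:
  (a) The plaintiff resides in Istley, which is not Merdale, so one alternative holds. Met.
  (b) The claim is a tort claim, not a consumer claim — that alternative is enough. Condition met.
  (c) No defendant resides in Sylmont (they reside in Varford, Nordora); the operative events occurred in Merdale, not Sylmont — no alternative holds. Condition not met.
  (d) No such written consent has been filed. However, the amount in controversy is USD 57,250, which meets the $15,000 floor, so the 'unless' proviso supplies this condition. Satisfied.
  → Not every requirement is met — no jurisdiction.
Courts with jurisdiction: the Istley Regional Court, the Civil Court of Nordora — 2 in total.

2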